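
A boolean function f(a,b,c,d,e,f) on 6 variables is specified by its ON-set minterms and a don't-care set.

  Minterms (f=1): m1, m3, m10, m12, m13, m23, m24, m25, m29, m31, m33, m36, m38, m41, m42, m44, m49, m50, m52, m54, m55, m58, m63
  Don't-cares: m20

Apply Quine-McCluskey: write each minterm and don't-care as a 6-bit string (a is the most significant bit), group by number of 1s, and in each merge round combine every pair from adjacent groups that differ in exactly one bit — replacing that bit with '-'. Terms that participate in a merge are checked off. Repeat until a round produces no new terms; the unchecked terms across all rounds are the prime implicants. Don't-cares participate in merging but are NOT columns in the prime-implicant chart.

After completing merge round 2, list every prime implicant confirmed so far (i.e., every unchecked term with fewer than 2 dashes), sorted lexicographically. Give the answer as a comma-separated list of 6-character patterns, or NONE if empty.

-00001, -01010, -01100, -10100, 0-1101, 0000-1, 00110-, 011-01, 01100-, 0111-1, 1-0001, 1-1010, 10-001, 10-100, 11-010, 110-10, 11011-

size-2^0 implicants → 000001(✓)  000011(✓)  001010(✓)  001100(✓)  001101(✓)  010100(✓)  010111(✓)  011000(✓)  011001(✓)  011101(✓)  011111(✓)  100001(✓)  100100(✓)  100110(✓)  101001(✓)  101010(✓)  101100(✓)  110001(✓)  110010(✓)  110100(✓)  110110(✓)  110111(✓)  111010(✓)  111111(✓)
size-2^1 implicants → -00001  -01010  -01100  -10100  -10111(✓)  -11111(✓)  0-1101  0000-1  00110-  01-111(✓)  011-01  01100-  0111-1  1-0001  1-0100(✓)  1-0110(✓)  1-1010  10-001  10-100  1001-0(✓)  11-010  11-111(✓)  110-10  1101-0(✓)  11011-
size-2^2 implicants → -1-111  1-01-0
Unchecked terms (primes): -00001, -01010, -01100, -1-111, -10100, 0-1101, 0000-1, 00110-, 011-01, 01100-, 0111-1, 1-0001, 1-01-0, 1-1010, 10-001, 10-100, 11-010, 110-10, 11011-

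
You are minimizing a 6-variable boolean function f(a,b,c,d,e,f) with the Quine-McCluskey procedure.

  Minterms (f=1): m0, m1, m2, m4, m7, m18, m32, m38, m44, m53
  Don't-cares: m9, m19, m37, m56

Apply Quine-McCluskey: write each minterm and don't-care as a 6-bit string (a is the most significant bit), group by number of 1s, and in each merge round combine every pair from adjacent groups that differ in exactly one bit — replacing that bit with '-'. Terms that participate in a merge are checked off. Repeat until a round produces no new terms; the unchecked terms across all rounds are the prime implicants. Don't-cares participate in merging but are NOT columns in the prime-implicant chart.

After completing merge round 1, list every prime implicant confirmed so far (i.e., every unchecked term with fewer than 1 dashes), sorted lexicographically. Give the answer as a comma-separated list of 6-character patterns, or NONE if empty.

Round 0: 000000✓ 000001✓ 000010✓ 000100✓ 000111 001001✓ 010010✓ 010011✓ 100000✓ 100101✓ 100110 101100 110101✓ 111000
Round 1: -00000 0-0010 00-001 000-00 0000-0 00000- 01001- 1-0101
PIs = {-00000, 0-0010, 00-001, 000-00, 0000-0, 00000-, 000111, 01001-, 1-0101, 100110, 101100, 111000}

000111, 100110, 101100, 111000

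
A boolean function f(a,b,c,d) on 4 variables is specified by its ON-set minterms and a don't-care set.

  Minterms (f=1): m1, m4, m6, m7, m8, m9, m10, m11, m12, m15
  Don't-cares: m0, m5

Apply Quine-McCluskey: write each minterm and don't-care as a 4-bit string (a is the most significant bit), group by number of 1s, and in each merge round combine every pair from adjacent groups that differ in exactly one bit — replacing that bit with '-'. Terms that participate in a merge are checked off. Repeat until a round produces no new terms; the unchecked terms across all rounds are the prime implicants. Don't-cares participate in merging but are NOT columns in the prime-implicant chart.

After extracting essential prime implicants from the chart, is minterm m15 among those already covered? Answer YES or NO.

NO

size-2^0 implicants → 0000(✓)  0001(✓)  0100(✓)  0101(✓)  0110(✓)  0111(✓)  1000(✓)  1001(✓)  1010(✓)  1011(✓)  1100(✓)  1111(✓)
size-2^1 implicants → -000(✓)  -001(✓)  -100(✓)  -111  0-00(✓)  0-01(✓)  000-(✓)  01-0(✓)  01-1(✓)  010-(✓)  011-(✓)  1-00(✓)  1-11  10-0(✓)  10-1(✓)  100-(✓)  101-(✓)
size-2^2 implicants → --00  -00-  0-0-  01--  10--
Unchecked terms (primes): --00, -00-, -111, 0-0-, 01--, 1-11, 10--
Minterm coverage:
  m1 ⊆ -00-,0-0-
  m4 ⊆ --00,0-0-,01--
  m6 ⊆ 01-- [E]
  m7 ⊆ -111,01--
  m8 ⊆ --00,-00-,10--
  m9 ⊆ -00-,10--
  m10 ⊆ 10-- [E]
  m11 ⊆ 1-11,10--
  m12 ⊆ --00 [E]
  m15 ⊆ -111,1-11
E = {--00, 01--, 10--}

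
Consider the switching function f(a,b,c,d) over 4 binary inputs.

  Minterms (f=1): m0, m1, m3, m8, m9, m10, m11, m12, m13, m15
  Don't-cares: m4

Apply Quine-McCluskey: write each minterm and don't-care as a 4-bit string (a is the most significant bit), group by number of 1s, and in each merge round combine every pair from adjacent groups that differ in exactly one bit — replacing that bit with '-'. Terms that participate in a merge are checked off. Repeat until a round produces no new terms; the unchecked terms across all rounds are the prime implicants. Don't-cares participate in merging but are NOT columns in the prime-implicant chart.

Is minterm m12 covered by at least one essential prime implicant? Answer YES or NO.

NO

size-2^0 implicants → 0000(✓)  0001(✓)  0011(✓)  0100(✓)  1000(✓)  1001(✓)  1010(✓)  1011(✓)  1100(✓)  1101(✓)  1111(✓)
size-2^1 implicants → -000(✓)  -001(✓)  -011(✓)  -100(✓)  0-00(✓)  00-1(✓)  000-(✓)  1-00(✓)  1-01(✓)  1-11(✓)  10-0(✓)  10-1(✓)  100-(✓)  101-(✓)  11-1(✓)  110-(✓)
size-2^2 implicants → --00  -0-1  -00-  1--1  1-0-  10--
Unchecked terms (primes): --00, -0-1, -00-, 1--1, 1-0-, 10--
Minterm coverage:
  m0 ⊆ --00,-00-
  m1 ⊆ -0-1,-00-
  m3 ⊆ -0-1 [E]
  m8 ⊆ --00,-00-,1-0-,10--
  m9 ⊆ -0-1,-00-,1--1,1-0-,10--
  m10 ⊆ 10-- [E]
  m11 ⊆ -0-1,1--1,10--
  m12 ⊆ --00,1-0-
  m13 ⊆ 1--1,1-0-
  m15 ⊆ 1--1 [E]
E = {-0-1, 1--1, 10--}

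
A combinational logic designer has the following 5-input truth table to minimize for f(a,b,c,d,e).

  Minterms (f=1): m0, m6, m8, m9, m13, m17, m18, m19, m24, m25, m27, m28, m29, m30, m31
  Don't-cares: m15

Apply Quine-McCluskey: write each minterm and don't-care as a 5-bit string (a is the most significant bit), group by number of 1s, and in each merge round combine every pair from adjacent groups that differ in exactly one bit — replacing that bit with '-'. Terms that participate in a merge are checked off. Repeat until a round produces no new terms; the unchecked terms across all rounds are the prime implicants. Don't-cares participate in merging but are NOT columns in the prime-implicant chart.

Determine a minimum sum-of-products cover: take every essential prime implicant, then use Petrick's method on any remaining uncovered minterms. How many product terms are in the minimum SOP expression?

[col 0] 00000*, 00110, 01000*, 01001*, 01101*, 01111*, 10001*, 10010*, 10011*, 11000*, 11001*, 11011*, 11100*, 11101*, 11110*, 11111*
[col 1] -1000*, -1001*, -1101*, -1111*, 0-000, 01-01*, 0100-*, 011-1*, 1-001*, 1-011*, 100-1*, 1001-, 11-00*, 11-01*, 11-11*, 110-1*, 1100-*, 111-0*, 111-1*, 1110-*, 1111-*
[col 2] -1-01, -100-, -11-1, 1-0-1, 11--1, 11-0-, 111--
Prime implicants: -1-01, -100-, -11-1, 0-000, 00110, 1-0-1, 1001-, 11--1, 11-0-, 111--
PI chart (minterm → PIs covering it):
  0 | 0-000  (sole → essential)
  6 | 00110  (sole → essential)
  8 | -100-,0-000
  9 | -1-01,-100-
  13 | -1-01,-11-1
  17 | 1-0-1  (sole → essential)
  18 | 1001-  (sole → essential)
  19 | 1-0-1,1001-
  24 | -100-,11-0-
  25 | -1-01,-100-,1-0-1,11--1,11-0-
  27 | 1-0-1,11--1
  28 | 11-0-,111--
  29 | -1-01,-11-1,11--1,11-0-,111--
  30 | 111--  (sole → essential)
  31 | -11-1,11--1,111--
Essential prime implicants: 0-000, 00110, 1-0-1, 1001-, 111--
Petrick residual → -1-01, -100-
Minimum SOP uses 7 PIs: bd'e + bc'd' + a'c'd'e' + a'b'cde' + ac'e + ab'c'd + abc

7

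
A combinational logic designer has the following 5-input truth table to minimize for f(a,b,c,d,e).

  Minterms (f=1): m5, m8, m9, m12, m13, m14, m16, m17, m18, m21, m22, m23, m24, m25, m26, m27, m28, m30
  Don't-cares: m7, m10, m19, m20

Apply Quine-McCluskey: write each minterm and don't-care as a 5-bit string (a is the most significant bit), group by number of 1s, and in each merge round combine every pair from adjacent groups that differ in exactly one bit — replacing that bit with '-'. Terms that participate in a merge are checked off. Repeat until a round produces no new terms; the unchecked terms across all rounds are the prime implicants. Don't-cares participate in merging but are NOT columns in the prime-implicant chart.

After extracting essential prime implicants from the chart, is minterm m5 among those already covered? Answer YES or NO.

NO

Round 0: 00101✓ 00111✓ 01000✓ 01001✓ 01010✓ 01100✓ 01101✓ 01110✓ 10000✓ 10001✓ 10010✓ 10011✓ 10100✓ 10101✓ 10110✓ 10111✓ 11000✓ 11001✓ 11010✓ 11011✓ 11100✓ 11110✓
Round 1: -0101✓ -0111✓ -1000✓ -1001✓ -1010✓ -1100✓ -1110✓ 0-101 001-1✓ 01-00✓ 01-01✓ 01-10✓ 010-0✓ 0100-✓ 011-0✓ 0110-✓ 1-000✓ 1-001✓ 1-010✓ 1-011✓ 1-100✓ 1-110✓ 10-00✓ 10-01✓ 10-10✓ 10-11✓ 100-0✓ 100-1✓ 1000-✓ 1001-✓ 101-0✓ 101-1✓ 1010-✓ 1011-✓ 11-00✓ 11-10✓ 110-0✓ 110-1✓ 1100-✓ 1101-✓ 111-0✓
Round 2: -01-1 -1-00✓ -1-10✓ -10-0✓ -100- -11-0✓ 01--0✓ 01-0- 1--00✓ 1--10✓ 1-0-0✓ 1-0-1✓ 1-00-✓ 1-01-✓ 1-1-0✓ 10--0✓ 10--1✓ 10-0-✓ 10-1-✓ 100--✓ 101--✓ 11--0✓ 110--✓
Round 3: -1--0 1---0 1-0-- 10---
PIs = {-01-1, -1--0, -100-, 0-101, 01-0-, 1---0, 1-0--, 10---}
Coverage chart:
  m5: -01-1,0-101
  m8: -1--0,-100-,01-0-
  m9: -100-,01-0-
  m12: -1--0,01-0-
  m13: 0-101,01-0-
  m14: -1--0 ←essential
  m16: 1---0,1-0--,10---
  m17: 1-0--,10---
  m18: 1---0,1-0--,10---
  m21: -01-1,10---
  m22: 1---0,10---
  m23: -01-1,10---
  m24: -1--0,-100-,1---0,1-0--
  m25: -100-,1-0--
  m26: -1--0,1---0,1-0--
  m27: 1-0-- ←essential
  m28: -1--0,1---0
  m30: -1--0,1---0
Essential: -1--0, 1-0--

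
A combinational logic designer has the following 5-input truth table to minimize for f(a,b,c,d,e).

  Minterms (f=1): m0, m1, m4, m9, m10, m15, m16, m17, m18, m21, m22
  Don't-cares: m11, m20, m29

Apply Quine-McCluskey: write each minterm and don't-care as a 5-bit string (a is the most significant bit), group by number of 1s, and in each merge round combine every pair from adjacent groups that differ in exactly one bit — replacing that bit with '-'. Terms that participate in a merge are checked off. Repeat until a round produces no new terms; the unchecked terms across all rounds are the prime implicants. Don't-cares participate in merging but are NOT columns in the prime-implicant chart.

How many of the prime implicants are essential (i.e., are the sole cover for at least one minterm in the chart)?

4

Round 0: 00000✓ 00001✓ 00100✓ 01001✓ 01010✓ 01011✓ 01111✓ 10000✓ 10001✓ 10010✓ 10100✓ 10101✓ 10110✓ 11101✓
Round 1: -0000✓ -0001✓ -0100✓ 0-001 00-00✓ 0000-✓ 01-11 010-1 0101- 1-101 10-00✓ 10-01✓ 10-10✓ 100-0✓ 1000-✓ 101-0✓ 1010-✓
Round 2: -0-00 -000- 10--0 10-0-
PIs = {-0-00, -000-, 0-001, 01-11, 010-1, 0101-, 1-101, 10--0, 10-0-}
Coverage chart:
  m0: -0-00,-000-
  m1: -000-,0-001
  m4: -0-00 ←essential
  m9: 0-001,010-1
  m10: 0101- ←essential
  m15: 01-11 ←essential
  m16: -0-00,-000-,10--0,10-0-
  m17: -000-,10-0-
  m18: 10--0 ←essential
  m21: 1-101,10-0-
  m22: 10--0 ←essential
Essential: -0-00, 01-11, 0101-, 10--0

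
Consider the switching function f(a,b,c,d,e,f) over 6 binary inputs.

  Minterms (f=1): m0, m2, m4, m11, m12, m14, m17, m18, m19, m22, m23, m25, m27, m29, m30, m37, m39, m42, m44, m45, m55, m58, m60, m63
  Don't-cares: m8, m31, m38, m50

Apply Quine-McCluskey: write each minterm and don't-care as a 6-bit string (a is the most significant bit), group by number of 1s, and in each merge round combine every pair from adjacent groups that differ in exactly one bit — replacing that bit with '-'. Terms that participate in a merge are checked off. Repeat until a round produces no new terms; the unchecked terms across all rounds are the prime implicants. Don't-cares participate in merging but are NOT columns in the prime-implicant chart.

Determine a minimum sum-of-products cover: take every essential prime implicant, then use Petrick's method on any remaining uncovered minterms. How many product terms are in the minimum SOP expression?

Round 0: 000000✓ 000010✓ 000100✓ 001000✓ 001011✓ 001100✓ 001110✓ 010001✓ 010010✓ 010011✓ 010110✓ 010111✓ 011001✓ 011011✓ 011101✓ 011110✓ 011111✓ 100101✓ 100110✓ 100111✓ 101010✓ 101100✓ 101101✓ 110010✓ 110111✓ 111010✓ 111100✓ 111111✓
Round 1: -01100 -10010 -10111✓ -11111✓ 0-0010 0-1011 0-1110 00-000✓ 00-100✓ 000-00✓ 0000-0 001-00✓ 0011-0 01-001✓ 01-011✓ 01-110✓ 01-111✓ 010-10✓ 010-11✓ 0100-1✓ 01001-✓ 01011-✓ 011-01✓ 011-11✓ 0110-1✓ 0111-1✓ 01111-✓ 1-0111 1-1010 1-1100 10-101 1001-1 10011- 10110- 11-010 11-111✓
Round 2: -1-111 00--00 01--11 01-0-1 01-11- 010-1- 011--1
PIs = {-01100, -1-111, -10010, 0-0010, 0-1011, 0-1110, 00--00, 0000-0, 0011-0, 01--11, 01-0-1, 01-11-, 010-1-, 011--1, 1-0111, 1-1010, 1-1100, 10-101, 1001-1, 10011-, 10110-, 11-010}
Coverage chart:
  m0: 00--00,0000-0
  m2: 0-0010,0000-0
  m4: 00--00 ←essential
  m11: 0-1011 ←essential
  m12: -01100,00--00,0011-0
  m14: 0-1110,0011-0
  m17: 01-0-1 ←essential
  m18: -10010,0-0010,010-1-
  m19: 01--11,01-0-1,010-1-
  m22: 01-11-,010-1-
  m23: -1-111,01--11,01-11-,010-1-
  m25: 01-0-1,011--1
  m27: 0-1011,01--11,01-0-1,011--1
  m29: 011--1 ←essential
  m30: 0-1110,01-11-
  m37: 10-101,1001-1
  m39: 1-0111,1001-1,10011-
  m42: 1-1010 ←essential
  m44: -01100,1-1100,10110-
  m45: 10-101,10110-
  m55: -1-111,1-0111
  m58: 1-1010,11-010
  m60: 1-1100 ←essential
  m63: -1-111 ←essential
Essential: -1-111, 0-1011, 00--00, 01-0-1, 011--1, 1-1010, 1-1100
Petrick residual → 0-0010, 0-1110, 01-11-, 1-0111, 10-101
Min cover (12 terms): bdef + a'c'd'ef' + a'cd'ef + a'cdef' + a'b'e'f' + a'bd'f + a'bde + a'bcf + ac'def + acd'ef' + acde'f' + ab'de'f

12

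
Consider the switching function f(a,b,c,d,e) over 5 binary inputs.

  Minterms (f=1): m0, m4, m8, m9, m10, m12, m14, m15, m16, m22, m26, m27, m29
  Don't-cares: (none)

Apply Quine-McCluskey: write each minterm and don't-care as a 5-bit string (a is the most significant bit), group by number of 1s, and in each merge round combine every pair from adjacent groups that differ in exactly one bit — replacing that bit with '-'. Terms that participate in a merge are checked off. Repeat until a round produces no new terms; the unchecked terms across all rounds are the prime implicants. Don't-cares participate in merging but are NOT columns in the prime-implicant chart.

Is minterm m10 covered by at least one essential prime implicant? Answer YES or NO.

NO

Round 0: 00000✓ 00100✓ 01000✓ 01001✓ 01010✓ 01100✓ 01110✓ 01111✓ 10000✓ 10110 11010✓ 11011✓ 11101
Round 1: -0000 -1010 0-000✓ 0-100✓ 00-00✓ 01-00✓ 01-10✓ 010-0✓ 0100- 011-0✓ 0111- 1101-
Round 2: 0--00 01--0
PIs = {-0000, -1010, 0--00, 01--0, 0100-, 0111-, 10110, 1101-, 11101}
Coverage chart:
  m0: -0000,0--00
  m4: 0--00 ←essential
  m8: 0--00,01--0,0100-
  m9: 0100- ←essential
  m10: -1010,01--0
  m12: 0--00,01--0
  m14: 01--0,0111-
  m15: 0111- ←essential
  m16: -0000 ←essential
  m22: 10110 ←essential
  m26: -1010,1101-
  m27: 1101- ←essential
  m29: 11101 ←essential
Essential: -0000, 0--00, 0100-, 0111-, 10110, 1101-, 11101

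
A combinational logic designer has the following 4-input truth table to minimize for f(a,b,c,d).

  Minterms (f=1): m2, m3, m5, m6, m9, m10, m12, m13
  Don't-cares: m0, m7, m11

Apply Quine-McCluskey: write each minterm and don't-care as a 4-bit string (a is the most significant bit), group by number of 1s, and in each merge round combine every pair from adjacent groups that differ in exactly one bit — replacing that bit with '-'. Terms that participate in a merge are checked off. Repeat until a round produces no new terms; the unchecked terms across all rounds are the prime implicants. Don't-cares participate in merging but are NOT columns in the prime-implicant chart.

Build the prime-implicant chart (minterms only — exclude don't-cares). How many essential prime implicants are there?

[col 0] 0000*, 0010*, 0011*, 0101*, 0110*, 0111*, 1001*, 1010*, 1011*, 1100*, 1101*
[col 1] -010*, -011*, -101, 0-10*, 0-11*, 00-0, 001-*, 01-1, 011-*, 1-01, 10-1, 101-*, 110-
[col 2] -01-, 0-1-
Prime implicants: -01-, -101, 0-1-, 00-0, 01-1, 1-01, 10-1, 110-
PI chart (minterm → PIs covering it):
  2 | -01-,0-1-,00-0
  3 | -01-,0-1-
  5 | -101,01-1
  6 | 0-1-  (sole → essential)
  9 | 1-01,10-1
  10 | -01-  (sole → essential)
  12 | 110-  (sole → essential)
  13 | -101,1-01,110-
Essential prime implicants: -01-, 0-1-, 110-

3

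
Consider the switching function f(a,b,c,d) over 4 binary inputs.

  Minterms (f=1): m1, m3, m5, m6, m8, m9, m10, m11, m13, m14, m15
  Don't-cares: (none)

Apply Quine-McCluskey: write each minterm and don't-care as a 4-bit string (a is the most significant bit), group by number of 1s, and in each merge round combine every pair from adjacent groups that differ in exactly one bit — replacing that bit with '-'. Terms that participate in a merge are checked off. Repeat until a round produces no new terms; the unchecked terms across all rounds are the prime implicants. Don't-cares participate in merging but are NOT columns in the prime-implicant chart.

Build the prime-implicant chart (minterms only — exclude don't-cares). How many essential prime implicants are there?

size-2^0 implicants → 0001(✓)  0011(✓)  0101(✓)  0110(✓)  1000(✓)  1001(✓)  1010(✓)  1011(✓)  1101(✓)  1110(✓)  1111(✓)
size-2^1 implicants → -001(✓)  -011(✓)  -101(✓)  -110  0-01(✓)  00-1(✓)  1-01(✓)  1-10(✓)  1-11(✓)  10-0(✓)  10-1(✓)  100-(✓)  101-(✓)  11-1(✓)  111-(✓)
size-2^2 implicants → --01  -0-1  1--1  1-1-  10--
Unchecked terms (primes): --01, -0-1, -110, 1--1, 1-1-, 10--
Minterm coverage:
  m1 ⊆ --01,-0-1
  m3 ⊆ -0-1 [E]
  m5 ⊆ --01 [E]
  m6 ⊆ -110 [E]
  m8 ⊆ 10-- [E]
  m9 ⊆ --01,-0-1,1--1,10--
  m10 ⊆ 1-1-,10--
  m11 ⊆ -0-1,1--1,1-1-,10--
  m13 ⊆ --01,1--1
  m14 ⊆ -110,1-1-
  m15 ⊆ 1--1,1-1-
E = {--01, -0-1, -110, 10--}

4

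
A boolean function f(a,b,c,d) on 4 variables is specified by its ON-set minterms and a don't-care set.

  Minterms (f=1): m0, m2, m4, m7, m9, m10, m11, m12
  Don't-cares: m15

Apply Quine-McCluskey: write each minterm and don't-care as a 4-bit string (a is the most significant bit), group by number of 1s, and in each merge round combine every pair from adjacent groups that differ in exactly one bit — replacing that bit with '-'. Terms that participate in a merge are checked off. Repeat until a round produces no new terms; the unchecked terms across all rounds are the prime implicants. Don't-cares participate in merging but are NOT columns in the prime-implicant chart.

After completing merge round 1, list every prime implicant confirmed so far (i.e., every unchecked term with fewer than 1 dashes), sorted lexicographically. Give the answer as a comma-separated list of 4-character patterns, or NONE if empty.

size-2^0 implicants → 0000(✓)  0010(✓)  0100(✓)  0111(✓)  1001(✓)  1010(✓)  1011(✓)  1100(✓)  1111(✓)
size-2^1 implicants → -010  -100  -111  0-00  00-0  1-11  10-1  101-
Unchecked terms (primes): -010, -100, -111, 0-00, 00-0, 1-11, 10-1, 101-

NONE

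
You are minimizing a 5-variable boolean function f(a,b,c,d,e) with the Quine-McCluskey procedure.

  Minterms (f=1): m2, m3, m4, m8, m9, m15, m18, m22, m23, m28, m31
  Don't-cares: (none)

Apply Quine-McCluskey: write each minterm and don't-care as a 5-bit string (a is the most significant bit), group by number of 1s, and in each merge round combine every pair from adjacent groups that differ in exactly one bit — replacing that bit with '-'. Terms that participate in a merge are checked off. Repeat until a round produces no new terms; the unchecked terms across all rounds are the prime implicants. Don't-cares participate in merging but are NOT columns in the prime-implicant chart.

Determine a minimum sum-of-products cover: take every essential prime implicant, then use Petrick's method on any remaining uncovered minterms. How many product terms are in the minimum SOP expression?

7

size-2^0 implicants → 00010(✓)  00011(✓)  00100  01000(✓)  01001(✓)  01111(✓)  10010(✓)  10110(✓)  10111(✓)  11100  11111(✓)
size-2^1 implicants → -0010  -1111  0001-  0100-  1-111  10-10  1011-
Unchecked terms (primes): -0010, -1111, 0001-, 00100, 0100-, 1-111, 10-10, 1011-, 11100
Minterm coverage:
  m2 ⊆ -0010,0001-
  m3 ⊆ 0001- [E]
  m4 ⊆ 00100 [E]
  m8 ⊆ 0100- [E]
  m9 ⊆ 0100- [E]
  m15 ⊆ -1111 [E]
  m18 ⊆ -0010,10-10
  m22 ⊆ 10-10,1011-
  m23 ⊆ 1-111,1011-
  m28 ⊆ 11100 [E]
  m31 ⊆ -1111,1-111
E = {-1111, 0001-, 00100, 0100-, 11100}
Petrick residual → -0010, 1011-
Cover = b'c'de' + bcde + a'b'c'd + a'b'cd'e' + a'bc'd' + ab'cd + abcd'e'  |cover|=7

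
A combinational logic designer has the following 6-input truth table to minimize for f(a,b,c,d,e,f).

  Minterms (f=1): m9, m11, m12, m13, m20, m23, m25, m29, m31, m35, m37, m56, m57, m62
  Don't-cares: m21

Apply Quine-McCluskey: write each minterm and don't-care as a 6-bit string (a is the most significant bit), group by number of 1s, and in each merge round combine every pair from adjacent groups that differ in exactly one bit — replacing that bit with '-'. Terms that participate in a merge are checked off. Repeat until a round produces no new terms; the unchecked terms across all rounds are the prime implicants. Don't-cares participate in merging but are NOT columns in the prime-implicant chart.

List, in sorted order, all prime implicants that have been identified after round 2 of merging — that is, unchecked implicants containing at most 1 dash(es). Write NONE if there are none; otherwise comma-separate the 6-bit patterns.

[col 0] 001001*, 001011*, 001100*, 001101*, 010100*, 010101*, 010111*, 011001*, 011101*, 011111*, 100011, 100101, 111000*, 111001*, 111110
[col 1] -11001, 0-1001*, 0-1101*, 001-01*, 0010-1, 00110-, 01-101*, 01-111*, 0101-1*, 01010-, 011-01*, 0111-1*, 11100-
[col 2] 0-1-01, 01-1-1
Prime implicants: -11001, 0-1-01, 0010-1, 00110-, 01-1-1, 01010-, 100011, 100101, 11100-, 111110

-11001, 0010-1, 00110-, 01010-, 100011, 100101, 11100-, 111110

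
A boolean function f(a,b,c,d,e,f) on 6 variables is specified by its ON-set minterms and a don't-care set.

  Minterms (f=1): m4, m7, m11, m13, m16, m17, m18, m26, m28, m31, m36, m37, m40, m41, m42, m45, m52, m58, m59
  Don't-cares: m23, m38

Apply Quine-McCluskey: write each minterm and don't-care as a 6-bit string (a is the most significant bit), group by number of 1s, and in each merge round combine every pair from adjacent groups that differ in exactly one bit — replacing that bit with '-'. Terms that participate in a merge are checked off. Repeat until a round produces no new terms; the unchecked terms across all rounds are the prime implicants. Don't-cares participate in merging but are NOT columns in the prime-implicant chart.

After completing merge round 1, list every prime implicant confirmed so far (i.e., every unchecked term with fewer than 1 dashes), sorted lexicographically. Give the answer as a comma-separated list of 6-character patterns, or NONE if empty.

[col 0] 000100*, 000111*, 001011, 001101*, 010000*, 010001*, 010010*, 010111*, 011010*, 011100, 011111*, 100100*, 100101*, 100110*, 101000*, 101001*, 101010*, 101101*, 110100*, 111010*, 111011*
[col 1] -00100, -01101, -11010, 0-0111, 01-010, 01-111, 0100-0, 01000-, 1-0100, 1-1010, 10-101, 1001-0, 10010-, 101-01, 1010-0, 10100-, 11101-
Prime implicants: -00100, -01101, -11010, 0-0111, 001011, 01-010, 01-111, 0100-0, 01000-, 011100, 1-0100, 1-1010, 10-101, 1001-0, 10010-, 101-01, 1010-0, 10100-, 11101-

001011, 011100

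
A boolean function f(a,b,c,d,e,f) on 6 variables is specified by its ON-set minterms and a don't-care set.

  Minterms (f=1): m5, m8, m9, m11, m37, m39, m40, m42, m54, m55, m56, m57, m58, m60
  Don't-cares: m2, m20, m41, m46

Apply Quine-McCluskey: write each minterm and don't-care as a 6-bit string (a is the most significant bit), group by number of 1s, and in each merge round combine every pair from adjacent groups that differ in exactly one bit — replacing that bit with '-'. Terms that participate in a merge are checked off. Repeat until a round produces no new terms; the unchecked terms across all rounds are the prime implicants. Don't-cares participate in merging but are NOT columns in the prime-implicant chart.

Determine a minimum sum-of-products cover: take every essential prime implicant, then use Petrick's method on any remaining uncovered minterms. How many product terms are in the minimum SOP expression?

8

Round 0: 000010 000101✓ 001000✓ 001001✓ 001011✓ 010100 100101✓ 100111✓ 101000✓ 101001✓ 101010✓ 101110✓ 110110✓ 110111✓ 111000✓ 111001✓ 111010✓ 111100✓
Round 1: -00101 -01000✓ -01001✓ 0010-1 00100-✓ 1-0111 1-1000✓ 1-1001✓ 1-1010✓ 1001-1 101-10 1010-0✓ 10100-✓ 11011- 111-00 1110-0✓ 11100-✓
Round 2: -0100- 1-10-0 1-100-
PIs = {-00101, -0100-, 000010, 0010-1, 010100, 1-0111, 1-10-0, 1-100-, 1001-1, 101-10, 11011-, 111-00}
Coverage chart:
  m5: -00101 ←essential
  m8: -0100- ←essential
  m9: -0100-,0010-1
  m11: 0010-1 ←essential
  m37: -00101,1001-1
  m39: 1-0111,1001-1
  m40: -0100-,1-10-0,1-100-
  m42: 1-10-0,101-10
  m54: 11011- ←essential
  m55: 1-0111,11011-
  m56: 1-10-0,1-100-,111-00
  m57: 1-100- ←essential
  m58: 1-10-0 ←essential
  m60: 111-00 ←essential
Essential: -00101, -0100-, 0010-1, 1-10-0, 1-100-, 11011-, 111-00
Petrick residual → 1-0111
Min cover (8 terms): b'c'de'f + b'cd'e' + a'b'cd'f + ac'def + acd'f' + acd'e' + abc'de + abce'f'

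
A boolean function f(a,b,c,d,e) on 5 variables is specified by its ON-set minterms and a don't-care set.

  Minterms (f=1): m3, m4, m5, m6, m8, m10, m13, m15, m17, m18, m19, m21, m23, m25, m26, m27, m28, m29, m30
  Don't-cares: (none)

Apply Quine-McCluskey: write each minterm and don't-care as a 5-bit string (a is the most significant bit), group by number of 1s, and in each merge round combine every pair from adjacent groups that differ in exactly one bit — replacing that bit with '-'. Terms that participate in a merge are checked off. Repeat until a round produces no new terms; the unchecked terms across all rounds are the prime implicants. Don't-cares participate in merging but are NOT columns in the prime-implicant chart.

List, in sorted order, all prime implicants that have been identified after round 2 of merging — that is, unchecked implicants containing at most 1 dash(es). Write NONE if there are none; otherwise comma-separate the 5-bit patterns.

size-2^0 implicants → 00011(✓)  00100(✓)  00101(✓)  00110(✓)  01000(✓)  01010(✓)  01101(✓)  01111(✓)  10001(✓)  10010(✓)  10011(✓)  10101(✓)  10111(✓)  11001(✓)  11010(✓)  11011(✓)  11100(✓)  11101(✓)  11110(✓)
size-2^1 implicants → -0011  -0101(✓)  -1010  -1101(✓)  0-101(✓)  001-0  0010-  010-0  011-1  1-001(✓)  1-010(✓)  1-011(✓)  1-101(✓)  10-01(✓)  10-11(✓)  100-1(✓)  1001-(✓)  101-1(✓)  11-01(✓)  11-10  110-1(✓)  1101-(✓)  111-0  1110-
size-2^2 implicants → --101  1--01  1-0-1  1-01-  10--1
Unchecked terms (primes): --101, -0011, -1010, 001-0, 0010-, 010-0, 011-1, 1--01, 1-0-1, 1-01-, 10--1, 11-10, 111-0, 1110-

-0011, -1010, 001-0, 0010-, 010-0, 011-1, 11-10, 111-0, 1110-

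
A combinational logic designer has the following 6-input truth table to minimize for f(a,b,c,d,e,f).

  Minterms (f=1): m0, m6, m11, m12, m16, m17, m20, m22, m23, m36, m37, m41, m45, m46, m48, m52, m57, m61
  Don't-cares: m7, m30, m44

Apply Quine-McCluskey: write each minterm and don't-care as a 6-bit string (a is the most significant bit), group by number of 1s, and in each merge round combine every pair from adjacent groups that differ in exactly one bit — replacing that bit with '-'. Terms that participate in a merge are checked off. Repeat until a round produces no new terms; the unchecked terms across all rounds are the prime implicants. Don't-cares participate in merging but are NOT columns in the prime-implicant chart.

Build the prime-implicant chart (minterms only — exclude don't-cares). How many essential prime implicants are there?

Round 0: 000000✓ 000110✓ 000111✓ 001011 001100✓ 010000✓ 010001✓ 010100✓ 010110✓ 010111✓ 011110✓ 100100✓ 100101✓ 101001✓ 101100✓ 101101✓ 101110✓ 110000✓ 110100✓ 111001✓ 111101✓
Round 1: -01100 -10000✓ -10100✓ 0-0000 0-0110✓ 0-0111✓ 00011-✓ 01-110 010-00✓ 01000- 0101-0 01011-✓ 1-0100 1-1001✓ 1-1101✓ 10-100✓ 10-101✓ 10010-✓ 101-01✓ 1011-0 10110-✓ 110-00✓ 111-01✓
Round 2: -10-00 0-011- 1-1-01 10-10-
PIs = {-01100, -10-00, 0-0000, 0-011-, 001011, 01-110, 01000-, 0101-0, 1-0100, 1-1-01, 10-10-, 1011-0}
Coverage chart:
  m0: 0-0000 ←essential
  m6: 0-011- ←essential
  m11: 001011 ←essential
  m12: -01100 ←essential
  m16: -10-00,0-0000,01000-
  m17: 01000- ←essential
  m20: -10-00,0101-0
  m22: 0-011-,01-110,0101-0
  m23: 0-011- ←essential
  m36: 1-0100,10-10-
  m37: 10-10- ←essential
  m41: 1-1-01 ←essential
  m45: 1-1-01,10-10-
  m46: 1011-0 ←essential
  m48: -10-00 ←essential
  m52: -10-00,1-0100
  m57: 1-1-01 ←essential
  m61: 1-1-01 ←essential
Essential: -01100, -10-00, 0-0000, 0-011-, 001011, 01000-, 1-1-01, 10-10-, 1011-0

9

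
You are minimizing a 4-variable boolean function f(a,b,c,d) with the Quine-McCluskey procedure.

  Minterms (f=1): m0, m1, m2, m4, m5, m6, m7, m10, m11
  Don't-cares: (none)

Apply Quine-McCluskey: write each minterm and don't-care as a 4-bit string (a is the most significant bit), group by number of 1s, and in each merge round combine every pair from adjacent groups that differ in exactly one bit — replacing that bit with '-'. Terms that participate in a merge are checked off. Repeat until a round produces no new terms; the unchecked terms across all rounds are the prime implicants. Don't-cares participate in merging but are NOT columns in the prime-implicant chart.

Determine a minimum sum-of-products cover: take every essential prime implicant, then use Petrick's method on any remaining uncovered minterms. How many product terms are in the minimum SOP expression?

size-2^0 implicants → 0000(✓)  0001(✓)  0010(✓)  0100(✓)  0101(✓)  0110(✓)  0111(✓)  1010(✓)  1011(✓)
size-2^1 implicants → -010  0-00(✓)  0-01(✓)  0-10(✓)  00-0(✓)  000-(✓)  01-0(✓)  01-1(✓)  010-(✓)  011-(✓)  101-
size-2^2 implicants → 0--0  0-0-  01--
Unchecked terms (primes): -010, 0--0, 0-0-, 01--, 101-
Minterm coverage:
  m0 ⊆ 0--0,0-0-
  m1 ⊆ 0-0- [E]
  m2 ⊆ -010,0--0
  m4 ⊆ 0--0,0-0-,01--
  m5 ⊆ 0-0-,01--
  m6 ⊆ 0--0,01--
  m7 ⊆ 01-- [E]
  m10 ⊆ -010,101-
  m11 ⊆ 101- [E]
E = {0-0-, 01--, 101-}
Petrick residual → -010
Cover = b'cd' + a'c' + a'b + ab'c  |cover|=4

4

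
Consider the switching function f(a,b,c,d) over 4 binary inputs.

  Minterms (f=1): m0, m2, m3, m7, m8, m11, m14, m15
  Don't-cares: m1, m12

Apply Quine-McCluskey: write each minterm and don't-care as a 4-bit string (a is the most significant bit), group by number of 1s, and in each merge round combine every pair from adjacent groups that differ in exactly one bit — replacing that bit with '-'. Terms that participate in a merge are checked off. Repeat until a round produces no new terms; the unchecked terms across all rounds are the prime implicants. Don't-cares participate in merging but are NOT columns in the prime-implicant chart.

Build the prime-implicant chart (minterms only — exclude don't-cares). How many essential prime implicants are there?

Round 0: 0000✓ 0001✓ 0010✓ 0011✓ 0111✓ 1000✓ 1011✓ 1100✓ 1110✓ 1111✓
Round 1: -000 -011✓ -111✓ 0-11✓ 00-0✓ 00-1✓ 000-✓ 001-✓ 1-00 1-11✓ 11-0 111-
Round 2: --11 00--
PIs = {--11, -000, 00--, 1-00, 11-0, 111-}
Coverage chart:
  m0: -000,00--
  m2: 00-- ←essential
  m3: --11,00--
  m7: --11 ←essential
  m8: -000,1-00
  m11: --11 ←essential
  m14: 11-0,111-
  m15: --11,111-
Essential: --11, 00--

2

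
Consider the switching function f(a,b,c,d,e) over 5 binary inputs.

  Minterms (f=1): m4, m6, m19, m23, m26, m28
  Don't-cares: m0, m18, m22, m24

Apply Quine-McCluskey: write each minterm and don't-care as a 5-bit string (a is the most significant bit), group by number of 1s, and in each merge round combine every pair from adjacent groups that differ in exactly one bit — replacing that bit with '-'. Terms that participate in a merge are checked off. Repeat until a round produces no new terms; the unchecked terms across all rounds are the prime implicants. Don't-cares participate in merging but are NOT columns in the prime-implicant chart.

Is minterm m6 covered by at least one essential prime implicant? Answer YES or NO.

[col 0] 00000*, 00100*, 00110*, 10010*, 10011*, 10110*, 10111*, 11000*, 11010*, 11100*
[col 1] -0110, 00-00, 001-0, 1-010, 10-10*, 10-11*, 1001-*, 1011-*, 11-00, 110-0
[col 2] 10-1-
Prime implicants: -0110, 00-00, 001-0, 1-010, 10-1-, 11-00, 110-0
PI chart (minterm → PIs covering it):
  4 | 00-00,001-0
  6 | -0110,001-0
  19 | 10-1-  (sole → essential)
  23 | 10-1-  (sole → essential)
  26 | 1-010,110-0
  28 | 11-00  (sole → essential)
Essential prime implicants: 10-1-, 11-00

NO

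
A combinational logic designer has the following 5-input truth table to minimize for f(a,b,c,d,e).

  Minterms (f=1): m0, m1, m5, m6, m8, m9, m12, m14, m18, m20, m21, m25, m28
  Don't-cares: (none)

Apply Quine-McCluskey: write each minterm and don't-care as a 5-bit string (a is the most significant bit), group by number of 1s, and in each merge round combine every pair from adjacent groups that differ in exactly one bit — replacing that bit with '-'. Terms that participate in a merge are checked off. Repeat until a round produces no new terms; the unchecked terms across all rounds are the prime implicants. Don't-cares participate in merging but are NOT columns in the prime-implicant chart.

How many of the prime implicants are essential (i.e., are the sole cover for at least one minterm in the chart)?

Round 0: 00000✓ 00001✓ 00101✓ 00110✓ 01000✓ 01001✓ 01100✓ 01110✓ 10010 10100✓ 10101✓ 11001✓ 11100✓
Round 1: -0101 -1001 -1100 0-000✓ 0-001✓ 0-110 00-01 0000-✓ 01-00 0100-✓ 011-0 1-100 1010-
Round 2: 0-00-
PIs = {-0101, -1001, -1100, 0-00-, 0-110, 00-01, 01-00, 011-0, 1-100, 10010, 1010-}
Coverage chart:
  m0: 0-00- ←essential
  m1: 0-00-,00-01
  m5: -0101,00-01
  m6: 0-110 ←essential
  m8: 0-00-,01-00
  m9: -1001,0-00-
  m12: -1100,01-00,011-0
  m14: 0-110,011-0
  m18: 10010 ←essential
  m20: 1-100,1010-
  m21: -0101,1010-
  m25: -1001 ←essential
  m28: -1100,1-100
Essential: -1001, 0-00-, 0-110, 10010

4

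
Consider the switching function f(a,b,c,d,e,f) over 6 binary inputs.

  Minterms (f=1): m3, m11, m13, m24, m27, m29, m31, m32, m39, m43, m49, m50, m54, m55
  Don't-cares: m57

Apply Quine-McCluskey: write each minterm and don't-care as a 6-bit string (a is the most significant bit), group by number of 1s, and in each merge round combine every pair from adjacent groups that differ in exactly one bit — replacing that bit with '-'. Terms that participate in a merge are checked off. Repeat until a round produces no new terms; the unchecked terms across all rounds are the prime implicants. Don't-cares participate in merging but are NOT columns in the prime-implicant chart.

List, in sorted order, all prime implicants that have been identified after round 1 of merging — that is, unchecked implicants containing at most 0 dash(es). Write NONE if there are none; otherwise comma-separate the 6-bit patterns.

size-2^0 implicants → 000011(✓)  001011(✓)  001101(✓)  011000  011011(✓)  011101(✓)  011111(✓)  100000  100111(✓)  101011(✓)  110001(✓)  110010(✓)  110110(✓)  110111(✓)  111001(✓)
size-2^1 implicants → -01011  0-1011  0-1101  00-011  011-11  0111-1  1-0111  11-001  110-10  11011-
Unchecked terms (primes): -01011, 0-1011, 0-1101, 00-011, 011-11, 011000, 0111-1, 1-0111, 100000, 11-001, 110-10, 11011-

011000, 100000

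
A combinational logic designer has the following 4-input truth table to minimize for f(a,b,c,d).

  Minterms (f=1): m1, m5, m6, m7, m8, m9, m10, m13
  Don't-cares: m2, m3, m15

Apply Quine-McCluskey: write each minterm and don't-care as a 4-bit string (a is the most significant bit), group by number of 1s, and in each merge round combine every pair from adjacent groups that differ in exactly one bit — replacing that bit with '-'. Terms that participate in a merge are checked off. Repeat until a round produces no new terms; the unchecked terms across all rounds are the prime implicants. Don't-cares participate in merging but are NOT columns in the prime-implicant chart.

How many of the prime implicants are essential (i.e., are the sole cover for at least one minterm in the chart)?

size-2^0 implicants → 0001(✓)  0010(✓)  0011(✓)  0101(✓)  0110(✓)  0111(✓)  1000(✓)  1001(✓)  1010(✓)  1101(✓)  1111(✓)
size-2^1 implicants → -001(✓)  -010  -101(✓)  -111(✓)  0-01(✓)  0-10(✓)  0-11(✓)  00-1(✓)  001-(✓)  01-1(✓)  011-(✓)  1-01(✓)  10-0  100-  11-1(✓)
size-2^2 implicants → --01  -1-1  0--1  0-1-
Unchecked terms (primes): --01, -010, -1-1, 0--1, 0-1-, 10-0, 100-
Minterm coverage:
  m1 ⊆ --01,0--1
  m5 ⊆ --01,-1-1,0--1
  m6 ⊆ 0-1- [E]
  m7 ⊆ -1-1,0--1,0-1-
  m8 ⊆ 10-0,100-
  m9 ⊆ --01,100-
  m10 ⊆ -010,10-0
  m13 ⊆ --01,-1-1
E = {0-1-}

1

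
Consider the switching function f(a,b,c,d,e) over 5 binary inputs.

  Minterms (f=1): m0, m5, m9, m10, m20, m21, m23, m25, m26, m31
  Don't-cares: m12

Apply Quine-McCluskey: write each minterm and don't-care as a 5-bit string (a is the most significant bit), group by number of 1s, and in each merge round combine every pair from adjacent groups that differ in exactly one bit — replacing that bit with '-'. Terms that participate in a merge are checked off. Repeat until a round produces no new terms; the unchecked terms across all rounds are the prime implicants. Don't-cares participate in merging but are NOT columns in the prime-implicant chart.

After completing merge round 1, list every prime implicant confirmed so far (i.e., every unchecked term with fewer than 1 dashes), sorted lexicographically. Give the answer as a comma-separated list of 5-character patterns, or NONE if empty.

00000, 01100

size-2^0 implicants → 00000  00101(✓)  01001(✓)  01010(✓)  01100  10100(✓)  10101(✓)  10111(✓)  11001(✓)  11010(✓)  11111(✓)
size-2^1 implicants → -0101  -1001  -1010  1-111  101-1  1010-
Unchecked terms (primes): -0101, -1001, -1010, 00000, 01100, 1-111, 101-1, 1010-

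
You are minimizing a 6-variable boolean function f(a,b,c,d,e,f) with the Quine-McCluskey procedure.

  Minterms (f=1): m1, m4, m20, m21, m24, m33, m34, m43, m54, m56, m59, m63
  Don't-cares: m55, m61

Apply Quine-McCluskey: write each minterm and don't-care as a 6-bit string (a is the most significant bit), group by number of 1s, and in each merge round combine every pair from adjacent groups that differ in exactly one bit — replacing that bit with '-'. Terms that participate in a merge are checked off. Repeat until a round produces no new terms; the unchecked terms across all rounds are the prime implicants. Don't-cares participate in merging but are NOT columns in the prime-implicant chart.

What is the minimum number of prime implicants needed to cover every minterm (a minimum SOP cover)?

8

[col 0] 000001*, 000100*, 010100*, 010101*, 011000*, 100001*, 100010, 101011*, 110110*, 110111*, 111000*, 111011*, 111101*, 111111*
[col 1] -00001, -11000, 0-0100, 01010-, 1-1011, 11-111, 11011-, 111-11, 1111-1
Prime implicants: -00001, -11000, 0-0100, 01010-, 1-1011, 100010, 11-111, 11011-, 111-11, 1111-1
PI chart (minterm → PIs covering it):
  1 | -00001  (sole → essential)
  4 | 0-0100  (sole → essential)
  20 | 0-0100,01010-
  21 | 01010-  (sole → essential)
  24 | -11000  (sole → essential)
  33 | -00001  (sole → essential)
  34 | 100010  (sole → essential)
  43 | 1-1011  (sole → essential)
  54 | 11011-  (sole → essential)
  56 | -11000  (sole → essential)
  59 | 1-1011,111-11
  63 | 11-111,111-11,1111-1
Essential prime implicants: -00001, -11000, 0-0100, 01010-, 1-1011, 100010, 11011-
Petrick residual → 11-111
Minimum SOP uses 8 PIs: b'c'd'e'f + bcd'e'f' + a'c'de'f' + a'bc'de' + acd'ef + ab'c'd'ef' + abdef + abc'de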